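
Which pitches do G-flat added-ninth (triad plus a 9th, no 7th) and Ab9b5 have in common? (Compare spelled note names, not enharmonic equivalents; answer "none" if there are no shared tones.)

G-flat added-ninth: Gb Bb Db Ab
Ab9b5: Ab C Ebb Gb Bb
Common to both → Gb, Bb, Ab.

Gb, Bb, Ab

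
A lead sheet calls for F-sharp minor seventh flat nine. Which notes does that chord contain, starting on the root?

Root F#, quality minor seventh flat nine:
F# — root
A — minor 3rd
C# — perfect 5th
E — minor 7th
G — minor 9th

F# – A – C# – E – G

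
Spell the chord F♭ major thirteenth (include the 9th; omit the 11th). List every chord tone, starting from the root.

Fb  Ab  Cb  Eb  Gb  Db

F♭ major thirteenth is a major thirteenth built on Fb.
- root: Fb
- major 3rd: Ab
- perfect 5th: Cb
- major 7th: Eb
- major 9th: Gb
- major 13th: Db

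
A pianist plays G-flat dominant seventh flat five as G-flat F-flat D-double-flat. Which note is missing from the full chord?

B-flat

G-flat dominant seventh flat five = G-flat, B-flat, D-double-flat, F-flat. The voicing lacks the 3rd (major 3rd), B-flat.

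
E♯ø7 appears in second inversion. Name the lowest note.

E♯ø7 = E#–G#–B–D#. Second inversion → fifth in the bass = B.

B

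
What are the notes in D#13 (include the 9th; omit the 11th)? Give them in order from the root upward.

D#13 is a dominant thirteenth built on D#.
D# — root
F## — major 3rd
A# — perfect 5th
C# — minor 7th
E# — major 9th
B# — major 13th

D#, F##, A#, C#, E#, B#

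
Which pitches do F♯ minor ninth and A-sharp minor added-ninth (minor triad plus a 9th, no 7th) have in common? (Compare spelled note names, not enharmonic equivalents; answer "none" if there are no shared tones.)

C-sharp

F♯ minor ninth = F-sharp, A, C-sharp, E, G-sharp.
A-sharp minor added-ninth = A-sharp, C-sharp, E-sharp, B-sharp.
Shared: C-sharp.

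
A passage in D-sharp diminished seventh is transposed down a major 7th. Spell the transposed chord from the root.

A major 7th down from D-sharp is E, so the new chord is E diminished seventh.
- root: E
- minor 3rd: G
- diminished 5th: B-flat
- diminished 7th: D-flat

E, G, B-flat, D-flat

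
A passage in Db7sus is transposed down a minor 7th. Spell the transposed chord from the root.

Eb, Ab, Bb, Db

Transposed root: Db → Eb (minor 7th down). So we spell Eb dominant seventh suspended fourth:
root → Eb
4th (perfect 4th) → Ab
5th (perfect 5th) → Bb
7th (minor 7th) → Db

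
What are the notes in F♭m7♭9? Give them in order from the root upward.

Fb – Abb – Cb – Ebb – Gbb

Root Fb, quality minor seventh flat nine:
- root: Fb
- minor 3rd: Abb
- perfect 5th: Cb
- minor 7th: Ebb
- minor 9th: Gbb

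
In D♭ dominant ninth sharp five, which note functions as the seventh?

C-flat

D♭ dominant ninth sharp five is built on D-flat; its 7th is a minor 7th above the root.
A seventh above D uses the letter C, and the minor 7th above D-flat is C-flat.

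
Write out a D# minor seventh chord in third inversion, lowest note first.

C#, D#, F#, A#

In root position, D# minor seventh is D#–F#–A#–C#.
Third inversion puts the seventh (C#) in the bass.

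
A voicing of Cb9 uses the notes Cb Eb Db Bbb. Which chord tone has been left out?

Cb9 = Cb, Eb, Gb, Bbb, Db. The voicing lacks the 5th (perfect 5th), Gb.

Gb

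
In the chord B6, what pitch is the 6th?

G#

B6 is built on B; its 6th is a major 6th above the root.
A sixth above B uses the letter G, and the major 6th above B is G#.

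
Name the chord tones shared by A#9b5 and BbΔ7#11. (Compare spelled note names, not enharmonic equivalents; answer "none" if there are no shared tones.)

A#9b5: A# C## E G# B#
BbΔ7#11: Bb D F A E
Common to both → E.

E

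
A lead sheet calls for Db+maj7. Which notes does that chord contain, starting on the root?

Db+maj7: augmented major seventh on Db.
Root: Db
Major 3rd (3rd): F
Augmented 5th (5th): A
Major 7th (7th): C

Db F A C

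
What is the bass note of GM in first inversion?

B

GM in root position is G–B–D.
First inversion places the third in the bass, which is B.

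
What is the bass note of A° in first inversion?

C

A° in root position is A–C–Eb.
First inversion places the third in the bass, which is C.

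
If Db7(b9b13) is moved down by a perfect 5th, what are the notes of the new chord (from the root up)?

D♭ down a perfect 5th → G♭. New chord: G♭ dominant seventh flat nine flat thirteen.
G♭ — root
B♭ — major 3rd
D♭ — perfect 5th
F♭ — minor 7th
A𝄫 — minor 9th
E𝄫 — minor 13th

G♭, B♭, D♭, F♭, A𝄫, E𝄫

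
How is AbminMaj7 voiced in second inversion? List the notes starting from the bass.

In root position, AbminMaj7 is Ab–Cb–Eb–G.
Second inversion puts the fifth (Eb) in the bass.

Eb, G, Ab, Cb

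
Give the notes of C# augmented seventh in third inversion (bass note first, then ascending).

B, C#, E#, G##

In root position, C# augmented seventh is C#–E#–G##–B.
Third inversion puts the seventh (B) in the bass.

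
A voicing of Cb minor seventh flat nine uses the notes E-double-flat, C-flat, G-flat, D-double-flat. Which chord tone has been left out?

Cb minor seventh flat nine = C-flat, E-double-flat, G-flat, B-double-flat, D-double-flat. The voicing lacks the 7th (minor 7th), B-double-flat.

B-double-flat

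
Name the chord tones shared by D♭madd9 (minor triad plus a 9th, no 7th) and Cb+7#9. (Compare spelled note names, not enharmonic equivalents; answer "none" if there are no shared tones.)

Eb

D♭madd9: Db Fb Ab Eb
Cb+7#9: Cb Eb G Bbb D
Common to both → Eb.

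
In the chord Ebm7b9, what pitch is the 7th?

Db

Root of Ebm7b9 = Eb. The 7th is a minor 7th: Eb up a minor 7th → Db.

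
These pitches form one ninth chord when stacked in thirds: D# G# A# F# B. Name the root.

Arranged so that each adjacent pair is a third by letter name: G# – B – D# – F# – A#.
The bottom of that stack, G#, is the root (this is G# minor ninth).

G#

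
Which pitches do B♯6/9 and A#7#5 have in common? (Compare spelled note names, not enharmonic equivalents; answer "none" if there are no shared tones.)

B♯6/9: B♯ D𝄪 F𝄪 G𝄪 C𝄪
A#7#5: A♯ C𝄪 E𝄪 G♯
Common to both → C𝄪.

C𝄪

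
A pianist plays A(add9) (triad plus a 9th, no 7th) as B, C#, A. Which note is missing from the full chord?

The full A(add9) chord is A, C#, E, B.
Comparing with the voicing, the perfect 5th (5th) — E — is absent.

E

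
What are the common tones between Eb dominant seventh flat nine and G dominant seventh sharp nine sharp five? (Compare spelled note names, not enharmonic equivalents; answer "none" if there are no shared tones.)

G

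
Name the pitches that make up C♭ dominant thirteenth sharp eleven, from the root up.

C♭ dominant thirteenth sharp eleven is a dominant thirteenth sharp eleven built on C-flat.
root → C-flat
3rd (major 3rd) → E-flat
5th (perfect 5th) → G-flat
7th (minor 7th) → B-double-flat
9th (major 9th) → D-flat
11th (augmented 11th) → F
13th (major 13th) → A-flat

C-flat – E-flat – G-flat – B-double-flat – D-flat – F – A-flat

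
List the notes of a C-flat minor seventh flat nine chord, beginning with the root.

C♭ – E𝄫 – G♭ – B𝄫 – D𝄫

Root C♭, quality minor seventh flat nine:
root → C♭
3rd (minor 3rd) → E𝄫
5th (perfect 5th) → G♭
7th (minor 7th) → B𝄫
9th (minor 9th) → D𝄫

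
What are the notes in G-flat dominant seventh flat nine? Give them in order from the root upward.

G-flat dominant seventh flat nine is a dominant seventh flat nine built on G♭.
Root: G♭
Major 3rd (3rd): B♭
Perfect 5th (5th): D♭
Minor 7th (7th): F♭
Minor 9th (9th): A𝄫

G♭, B♭, D♭, F♭, A𝄫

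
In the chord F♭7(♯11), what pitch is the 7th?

Root of F♭7(♯11) = Fb. The 7th is a minor 7th: Fb up a minor 7th → Ebb.

Ebb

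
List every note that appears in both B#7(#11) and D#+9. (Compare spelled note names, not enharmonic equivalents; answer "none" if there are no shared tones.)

B#7(#11) = B#, D##, F##, A#, E##.
D#+9 = D#, F##, A##, C#, E#.
Shared: F##.

F##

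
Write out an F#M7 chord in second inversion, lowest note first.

C#, E#, F#, A#

In root position, F#M7 is F#–A#–C#–E#.
Second inversion puts the fifth (C#) in the bass.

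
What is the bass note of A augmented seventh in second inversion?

A augmented seventh = A–C-sharp–E-sharp–G. Second inversion → fifth in the bass = E-sharp.

E-sharp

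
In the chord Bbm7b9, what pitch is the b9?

Cb

Bbm7b9 is built on Bb; its 9th is a minor 9th above the root.
A second above B uses the letter C, and the minor 9th above Bb is Cb.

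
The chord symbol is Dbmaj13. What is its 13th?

Root of Dbmaj13 = D♭. The 13th is a major 13th: D♭ up a major 13th → B♭.

B♭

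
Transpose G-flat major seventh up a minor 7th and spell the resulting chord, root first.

F-flat A-flat C-flat E-flat

G-flat up a minor 7th → F-flat. New chord: F-flat major seventh.
root → F-flat
3rd (major 3rd) → A-flat
5th (perfect 5th) → C-flat
7th (major 7th) → E-flat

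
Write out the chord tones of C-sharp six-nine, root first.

Root C#, quality six-nine:
- root: C#
- major 3rd: E#
- perfect 5th: G#
- major 6th: A#
- major 9th: D#

C#, E#, G#, A#, D#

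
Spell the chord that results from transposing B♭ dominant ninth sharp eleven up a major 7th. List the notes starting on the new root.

A, C-sharp, E, G, B, D-sharp

Transposed root: B-flat → A (major 7th up). So we spell A dominant ninth sharp eleven:
A — root
C-sharp — major 3rd
E — perfect 5th
G — minor 7th
B — major 9th
D-sharp — augmented 11th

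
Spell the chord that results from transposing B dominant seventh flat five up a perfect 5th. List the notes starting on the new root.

A perfect 5th up from B is F#, so the new chord is F# dominant seventh flat five.
Root: F#
Major 3rd (3rd): A#
Diminished 5th (5th): C
Minor 7th (7th): E

F#, A#, C, E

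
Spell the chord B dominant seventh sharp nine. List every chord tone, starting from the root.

B, D♯, F♯, A, C𝄪

Root B, quality dominant seventh sharp nine:
- root: B
- major 3rd: D♯
- perfect 5th: F♯
- minor 7th: A
- augmented 9th: C𝄪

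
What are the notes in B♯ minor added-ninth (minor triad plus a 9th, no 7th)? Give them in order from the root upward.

Root B-sharp, quality minor added-ninth:
Root: B-sharp
Minor 3rd (3rd): D-sharp
Perfect 5th (5th): F-double-sharp
Major 9th (9th): C-double-sharp

B-sharp  D-sharp  F-double-sharp  C-double-sharp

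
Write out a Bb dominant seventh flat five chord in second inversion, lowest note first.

Fb – Ab – Bb – D

In root position, Bb dominant seventh flat five is Bb–D–Fb–Ab.
Second inversion puts the fifth (Fb) in the bass.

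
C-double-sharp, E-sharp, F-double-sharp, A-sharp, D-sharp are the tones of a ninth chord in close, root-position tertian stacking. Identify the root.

Stacking in thirds gives D-sharp – F-double-sharp – A-sharp – C-double-sharp – E-sharp, so D-sharp is the root — D-sharp major ninth.

D-sharp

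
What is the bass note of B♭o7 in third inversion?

B♭o7 = Bb–Db–Fb–Abb. Third inversion → seventh in the bass = Abb.

Abb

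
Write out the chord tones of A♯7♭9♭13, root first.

A#, C##, E#, G#, B, F#

Root A#, quality dominant seventh flat nine flat thirteen:
A# — root
C## — major 3rd
E# — perfect 5th
G# — minor 7th
B — minor 9th
F# — minor 13th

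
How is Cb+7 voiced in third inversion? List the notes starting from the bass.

In root position, Cb+7 is C♭–E♭–G–B𝄫.
Third inversion puts the seventh (B𝄫) in the bass.

B𝄫  C♭  E♭  G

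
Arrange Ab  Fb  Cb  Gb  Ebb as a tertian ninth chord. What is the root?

Fb

Arranged so that each adjacent pair is a third by letter name: Fb – Ab – Cb – Ebb – Gb.
The bottom of that stack, Fb, is the root (this is Fb dominant ninth).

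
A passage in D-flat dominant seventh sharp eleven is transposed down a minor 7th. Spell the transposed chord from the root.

E-flat G B-flat D-flat A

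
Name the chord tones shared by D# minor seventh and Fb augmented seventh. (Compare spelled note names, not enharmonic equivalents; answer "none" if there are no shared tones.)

D# minor seventh: D-sharp F-sharp A-sharp C-sharp
Fb augmented seventh: F-flat A-flat C E-double-flat
Common to both → none.

none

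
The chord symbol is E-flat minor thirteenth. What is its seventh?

E-flat minor thirteenth is built on Eb; its 7th is a minor 7th above the root.
A seventh above E uses the letter D, and the minor 7th above Eb is Db.

Db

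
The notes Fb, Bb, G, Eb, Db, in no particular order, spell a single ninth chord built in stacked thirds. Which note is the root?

Eb

Stacking in thirds gives Eb – G – Bb – Db – Fb, so Eb is the root — Eb dominant seventh flat nine.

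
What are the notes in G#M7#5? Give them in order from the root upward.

G#M7#5 is an augmented major seventh built on G#.
G# — root
B# — major 3rd
D## — augmented 5th
F## — major 7th

G#  B#  D##  F##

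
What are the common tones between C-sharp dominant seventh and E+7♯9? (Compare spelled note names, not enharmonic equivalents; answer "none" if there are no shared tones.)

G#

C-sharp dominant seventh: C# E# G# B
E+7♯9: E G# B# D F##
Common to both → G#.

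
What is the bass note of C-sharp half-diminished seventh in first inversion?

E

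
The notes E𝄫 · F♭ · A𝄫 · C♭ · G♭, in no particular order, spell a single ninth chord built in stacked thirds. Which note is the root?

F♭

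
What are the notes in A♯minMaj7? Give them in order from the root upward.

A♯minMaj7: minor-major seventh on A♯.
A♯ — root
C♯ — minor 3rd
E♯ — perfect 5th
G𝄪 — major 7th

A♯, C♯, E♯, G𝄪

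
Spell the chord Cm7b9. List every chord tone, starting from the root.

C – E♭ – G – B♭ – D♭

Cm7b9: minor seventh flat nine on C.
Root: C
Minor 3rd (3rd): E♭
Perfect 5th (5th): G
Minor 7th (7th): B♭
Minor 9th (9th): D♭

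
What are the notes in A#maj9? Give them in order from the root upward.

A#, C##, E#, G##, B#

A#maj9: major ninth on A#.
- root: A#
- major 3rd: C##
- perfect 5th: E#
- major 7th: G##
- major 9th: B#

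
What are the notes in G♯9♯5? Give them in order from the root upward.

Root G#, quality dominant ninth sharp five:
- root: G#
- major 3rd: B#
- augmented 5th: D##
- minor 7th: F#
- major 9th: A#

G#, B#, D##, F#, A#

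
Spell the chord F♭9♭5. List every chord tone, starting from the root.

Fb, Ab, Cbb, Ebb, Gb

F♭9♭5: dominant ninth flat five on Fb.
Fb — root
Ab — major 3rd
Cbb — diminished 5th
Ebb — minor 7th
Gb — major 9th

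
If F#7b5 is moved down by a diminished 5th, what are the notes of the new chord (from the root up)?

Transposed root: F# → B# (diminished 5th down). So we spell B# dominant seventh flat five:
Root: B#
Major 3rd (3rd): D##
Diminished 5th (5th): F#
Minor 7th (7th): A#

B#, D##, F#, A#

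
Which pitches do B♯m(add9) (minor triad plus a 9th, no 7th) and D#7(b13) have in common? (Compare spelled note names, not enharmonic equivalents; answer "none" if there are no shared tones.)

B♯m(add9) = B#, D#, F##, C##.
D#7(b13) = D#, F##, A#, C#, B.
Shared: D#, F##.

D# – F##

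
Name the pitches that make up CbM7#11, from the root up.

C♭  E♭  G♭  B♭  F

Root C♭, quality major seventh sharp eleven:
- root: C♭
- major 3rd: E♭
- perfect 5th: G♭
- major 7th: B♭
- augmented 11th: F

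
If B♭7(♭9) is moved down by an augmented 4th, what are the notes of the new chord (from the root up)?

An augmented 4th down from Bb is Fb, so the new chord is Fb dominant seventh flat nine.
root → Fb
3rd (major 3rd) → Ab
5th (perfect 5th) → Cb
7th (minor 7th) → Ebb
9th (minor 9th) → Gbb

Fb, Ab, Cb, Ebb, Gbb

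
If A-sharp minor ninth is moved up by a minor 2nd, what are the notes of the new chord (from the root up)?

A minor 2nd up from A# is B, so the new chord is B minor ninth.
Root: B
Minor 3rd (3rd): D
Perfect 5th (5th): F#
Minor 7th (7th): A
Major 9th (9th): C#

B  D  F#  A  C#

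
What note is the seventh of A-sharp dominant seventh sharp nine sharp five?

Root of A-sharp dominant seventh sharp nine sharp five = A-sharp. The 7th is a minor 7th: A-sharp up a minor 7th → G-sharp.

G-sharp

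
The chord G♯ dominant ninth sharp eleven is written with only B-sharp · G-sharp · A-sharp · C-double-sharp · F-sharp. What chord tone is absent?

D-sharp

G♯ dominant ninth sharp eleven = G-sharp, B-sharp, D-sharp, F-sharp, A-sharp, C-double-sharp. The voicing lacks the 5th (perfect 5th), D-sharp.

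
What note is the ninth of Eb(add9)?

Eb(add9) is built on E♭; its 9th is a major 9th above the root.
A second above E uses the letter F, and the major 9th above E♭ is F.

F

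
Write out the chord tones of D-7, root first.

D-7 is a minor seventh built on D.
- root: D
- minor 3rd: F
- perfect 5th: A
- minor 7th: C

D  F  A  C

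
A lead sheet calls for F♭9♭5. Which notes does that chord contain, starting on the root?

F♭9♭5 is a dominant ninth flat five built on Fb.
- root: Fb
- major 3rd: Ab
- diminished 5th: Cbb
- minor 7th: Ebb
- major 9th: Gb

Fb, Ab, Cbb, Ebb, Gb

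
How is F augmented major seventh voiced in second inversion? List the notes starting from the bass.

C-sharp E F A

F augmented major seventh = F–A–C-sharp–E; second inversion → fifth (C-sharp) lowest.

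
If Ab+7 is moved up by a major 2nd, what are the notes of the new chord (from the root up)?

Transposed root: Ab → Bb (major 2nd up). So we spell Bb augmented seventh:
Root: Bb
Major 3rd (3rd): D
Augmented 5th (5th): F#
Minor 7th (7th): Ab

Bb, D, F#, Ab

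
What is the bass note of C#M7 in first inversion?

E#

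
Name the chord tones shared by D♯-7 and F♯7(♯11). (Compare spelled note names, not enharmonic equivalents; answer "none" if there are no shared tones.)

D♯-7: D# F# A# C#
F♯7(♯11): F# A# C# E B#
Common to both → F#, A#, C#.

F# A# C#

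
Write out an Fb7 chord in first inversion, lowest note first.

Ab Cb Ebb Fb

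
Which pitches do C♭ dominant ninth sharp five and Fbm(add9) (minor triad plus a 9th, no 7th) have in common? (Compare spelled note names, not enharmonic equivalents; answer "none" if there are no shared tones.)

C♭ dominant ninth sharp five = Cb, Eb, G, Bbb, Db.
Fbm(add9) = Fb, Abb, Cb, Gb.
Shared: Cb.

Cb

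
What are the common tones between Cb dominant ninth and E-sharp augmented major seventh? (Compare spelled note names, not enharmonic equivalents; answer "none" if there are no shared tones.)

none

Cb dominant ninth: C-flat E-flat G-flat B-double-flat D-flat
E-sharp augmented major seventh: E-sharp G-double-sharp B-double-sharp D-double-sharp
Common to both → none.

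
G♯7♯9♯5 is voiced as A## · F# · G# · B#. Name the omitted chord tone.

G♯7♯9♯5 = G#, B#, D##, F#, A##. The voicing lacks the 5th (augmented 5th), D##.

D##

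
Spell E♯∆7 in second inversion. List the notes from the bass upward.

In root position, E♯∆7 is E♯–G𝄪–B♯–D𝄪.
Second inversion puts the fifth (B♯) in the bass.

B♯, D𝄪, E♯, G𝄪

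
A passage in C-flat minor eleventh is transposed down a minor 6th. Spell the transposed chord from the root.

Transposed root: Cb → Eb (minor 6th down). So we spell Eb minor eleventh:
root → Eb
3rd (minor 3rd) → Gb
5th (perfect 5th) → Bb
7th (minor 7th) → Db
9th (major 9th) → F
11th (perfect 11th) → Ab

Eb  Gb  Bb  Db  F  Ab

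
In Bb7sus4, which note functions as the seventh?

A♭

Bb7sus4 is built on B♭; its 7th is a minor 7th above the root.
A seventh above B uses the letter A, and the minor 7th above B♭ is A♭.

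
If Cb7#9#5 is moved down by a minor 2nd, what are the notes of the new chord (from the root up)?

Bb D F# Ab C#

A minor 2nd down from Cb is Bb, so the new chord is Bb dominant seventh sharp nine sharp five.
Root: Bb
Major 3rd (3rd): D
Augmented 5th (5th): F#
Minor 7th (7th): Ab
Augmented 9th (9th): C#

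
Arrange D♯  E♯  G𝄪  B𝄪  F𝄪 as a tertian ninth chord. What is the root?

E♯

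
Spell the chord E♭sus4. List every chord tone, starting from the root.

E♭ A♭ B♭

E♭sus4: suspended fourth on E♭.
Root: E♭
Perfect 4th (4th): A♭
Perfect 5th (5th): B♭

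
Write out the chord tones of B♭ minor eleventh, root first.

B♭ minor eleventh is a minor eleventh built on B-flat.
root → B-flat
3rd (minor 3rd) → D-flat
5th (perfect 5th) → F
7th (minor 7th) → A-flat
9th (major 9th) → C
11th (perfect 11th) → E-flat

B-flat – D-flat – F – A-flat – C – E-flat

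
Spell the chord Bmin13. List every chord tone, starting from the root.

Bmin13 is a minor thirteenth built on B.
root → B
3rd (minor 3rd) → D
5th (perfect 5th) → F#
7th (minor 7th) → A
9th (major 9th) → C#
11th (perfect 11th) → E
13th (major 13th) → G#

B, D, F#, A, C#, E, G#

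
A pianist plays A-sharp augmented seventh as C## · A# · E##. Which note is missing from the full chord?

G#

The full A-sharp augmented seventh chord is A#, C##, E##, G#.
Comparing with the voicing, the minor 7th (7th) — G# — is absent.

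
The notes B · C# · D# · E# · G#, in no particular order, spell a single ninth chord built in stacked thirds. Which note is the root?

Stacking in thirds gives C# – E# – G# – B – D#, so C# is the root — C# dominant ninth.

C#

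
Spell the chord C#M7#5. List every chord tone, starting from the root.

C♯ – E♯ – G𝄪 – B♯

C#M7#5 is an augmented major seventh built on C♯.
Root: C♯
Major 3rd (3rd): E♯
Augmented 5th (5th): G𝄪
Major 7th (7th): B♯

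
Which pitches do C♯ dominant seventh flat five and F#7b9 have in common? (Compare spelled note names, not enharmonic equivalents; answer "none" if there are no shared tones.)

C♯  G

C♯ dominant seventh flat five = C♯, E♯, G, B.
F#7b9 = F♯, A♯, C♯, E, G.
Shared: C♯, G.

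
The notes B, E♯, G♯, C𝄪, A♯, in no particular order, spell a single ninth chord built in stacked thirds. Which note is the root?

A♯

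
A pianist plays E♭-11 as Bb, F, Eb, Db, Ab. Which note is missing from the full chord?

The full E♭-11 chord is Eb, Gb, Bb, Db, F, Ab.
Comparing with the voicing, the minor 3rd (3rd) — Gb — is absent.

Gb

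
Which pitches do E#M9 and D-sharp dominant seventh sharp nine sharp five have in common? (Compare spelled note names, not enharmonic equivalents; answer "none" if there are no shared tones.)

E#M9 = E#, G##, B#, D##, F##.
D-sharp dominant seventh sharp nine sharp five = D#, F##, A##, C#, E##.
Shared: F##.

F##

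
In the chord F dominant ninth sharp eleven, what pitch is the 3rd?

A

Root of F dominant ninth sharp eleven = F. The 3rd is a major 3rd: F up a major 3rd → A.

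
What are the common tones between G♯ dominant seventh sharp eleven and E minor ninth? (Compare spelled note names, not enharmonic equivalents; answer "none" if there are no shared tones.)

F-sharp

G♯ dominant seventh sharp eleven: G-sharp B-sharp D-sharp F-sharp C-double-sharp
E minor ninth: E G B D F-sharp
Common to both → F-sharp.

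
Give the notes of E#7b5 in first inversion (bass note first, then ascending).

In root position, E#7b5 is E#–G##–B–D#.
First inversion puts the third (G##) in the bass.

G##  B  D#  E#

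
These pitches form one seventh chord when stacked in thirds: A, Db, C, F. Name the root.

Db

Arranged so that each adjacent pair is a third by letter name: Db – F – A – C.
The bottom of that stack, Db, is the root (this is Db augmented major seventh).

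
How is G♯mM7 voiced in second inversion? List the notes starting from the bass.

G♯mM7 = G#–B–D#–F##; second inversion → fifth (D#) lowest.

D# – F## – G# – B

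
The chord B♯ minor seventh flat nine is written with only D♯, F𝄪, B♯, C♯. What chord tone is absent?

B♯ minor seventh flat nine = B♯, D♯, F𝄪, A♯, C♯. The voicing lacks the 7th (minor 7th), A♯.

A♯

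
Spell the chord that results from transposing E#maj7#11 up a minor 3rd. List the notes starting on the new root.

G#  B#  D#  F##  C##

Transposed root: E# → G# (minor 3rd up). So we spell G# major seventh sharp eleven:
Root: G#
Major 3rd (3rd): B#
Perfect 5th (5th): D#
Major 7th (7th): F##
Augmented 11th (11th): C##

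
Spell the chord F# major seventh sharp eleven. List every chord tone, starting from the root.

Root F-sharp, quality major seventh sharp eleven:
F-sharp — root
A-sharp — major 3rd
C-sharp — perfect 5th
E-sharp — major 7th
B-sharp — augmented 11th

F-sharp, A-sharp, C-sharp, E-sharp, B-sharp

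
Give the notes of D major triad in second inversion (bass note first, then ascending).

A, D, F-sharp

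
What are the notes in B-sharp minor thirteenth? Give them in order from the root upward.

B#, D#, F##, A#, C##, E#, G##

B-sharp minor thirteenth: minor thirteenth on B#.
- root: B#
- minor 3rd: D#
- perfect 5th: F##
- minor 7th: A#
- major 9th: C##
- perfect 11th: E#
- major 13th: G##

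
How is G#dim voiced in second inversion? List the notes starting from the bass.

D G# B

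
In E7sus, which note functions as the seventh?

Root of E7sus = E. The 7th is a minor 7th: E up a minor 7th → D.

D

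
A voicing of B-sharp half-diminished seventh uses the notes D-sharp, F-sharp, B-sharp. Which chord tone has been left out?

A-sharp

B-sharp half-diminished seventh = B-sharp, D-sharp, F-sharp, A-sharp. The voicing lacks the 7th (minor 7th), A-sharp.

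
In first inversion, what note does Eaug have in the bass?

Eaug = E–G♯–B♯. First inversion → third in the bass = G♯.

G♯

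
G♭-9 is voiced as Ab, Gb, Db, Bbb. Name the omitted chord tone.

Fb

G♭-9 = Gb, Bbb, Db, Fb, Ab. The voicing lacks the 7th (minor 7th), Fb.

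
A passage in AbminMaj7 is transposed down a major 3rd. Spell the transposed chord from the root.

A major 3rd down from Ab is Fb, so the new chord is Fb minor-major seventh.
Root: Fb
Minor 3rd (3rd): Abb
Perfect 5th (5th): Cb
Major 7th (7th): Eb

Fb Abb Cb Eb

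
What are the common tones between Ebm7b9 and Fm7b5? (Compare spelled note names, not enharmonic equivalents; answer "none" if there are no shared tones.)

Ebm7b9: E♭ G♭ B♭ D♭ F♭
Fm7b5: F A♭ C♭ E♭
Common to both → E♭.

E♭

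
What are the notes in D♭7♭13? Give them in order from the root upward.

D♭  F  A♭  C♭  B𝄫

D♭7♭13: dominant seventh flat thirteen on D♭.
root → D♭
3rd (major 3rd) → F
5th (perfect 5th) → A♭
7th (minor 7th) → C♭
13th (minor 13th) → B𝄫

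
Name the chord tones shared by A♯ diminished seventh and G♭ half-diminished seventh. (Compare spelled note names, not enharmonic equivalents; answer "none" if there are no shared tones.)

none

A♯ diminished seventh: A-sharp C-sharp E G
G♭ half-diminished seventh: G-flat B-double-flat D-double-flat F-flat
Common to both → none.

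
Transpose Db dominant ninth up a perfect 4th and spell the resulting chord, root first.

G♭ – B♭ – D♭ – F♭ – A♭

D♭ up a perfect 4th → G♭. New chord: G♭ dominant ninth.
root → G♭
3rd (major 3rd) → B♭
5th (perfect 5th) → D♭
7th (minor 7th) → F♭
9th (major 9th) → A♭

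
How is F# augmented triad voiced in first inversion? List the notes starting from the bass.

A#, C##, F#

F# augmented triad = F#–A#–C##; first inversion → third (A#) lowest.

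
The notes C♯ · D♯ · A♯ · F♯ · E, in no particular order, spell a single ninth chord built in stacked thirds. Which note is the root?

D♯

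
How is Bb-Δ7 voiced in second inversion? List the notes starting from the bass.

F – A – Bb – Db

Bb-Δ7 = Bb–Db–F–A; second inversion → fifth (F) lowest.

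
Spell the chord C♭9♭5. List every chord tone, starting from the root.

Cb, Eb, Gbb, Bbb, Db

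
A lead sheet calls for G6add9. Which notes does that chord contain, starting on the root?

G – B – D – E – A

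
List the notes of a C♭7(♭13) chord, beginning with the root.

Root Cb, quality dominant seventh flat thirteen:
root → Cb
3rd (major 3rd) → Eb
5th (perfect 5th) → Gb
7th (minor 7th) → Bbb
13th (minor 13th) → Abb

Cb, Eb, Gb, Bbb, Abb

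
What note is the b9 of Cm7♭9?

Root of Cm7♭9 = C. The 9th is a minor 9th: C up a minor 9th → Db.

Db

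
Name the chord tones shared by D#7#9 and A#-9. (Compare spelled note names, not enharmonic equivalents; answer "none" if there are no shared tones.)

A♯  C♯

D#7#9 = D♯, F𝄪, A♯, C♯, E𝄪.
A#-9 = A♯, C♯, E♯, G♯, B♯.
Shared: A♯, C♯.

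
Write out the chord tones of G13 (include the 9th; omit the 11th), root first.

G  B  D  F  A  E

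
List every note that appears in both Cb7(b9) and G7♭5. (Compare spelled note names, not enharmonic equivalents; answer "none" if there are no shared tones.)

Cb7(b9): Cb Eb Gb Bbb Dbb
G7♭5: G B Db F
Common to both → none.

none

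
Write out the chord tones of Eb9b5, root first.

Eb – G – Bbb – Db – F

Root Eb, quality dominant ninth flat five:
- root: Eb
- major 3rd: G
- diminished 5th: Bbb
- minor 7th: Db
- major 9th: F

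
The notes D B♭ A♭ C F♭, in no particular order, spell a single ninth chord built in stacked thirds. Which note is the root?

B♭

Stacking in thirds gives B♭ – D – F♭ – A♭ – C, so B♭ is the root — B♭ dominant ninth flat five.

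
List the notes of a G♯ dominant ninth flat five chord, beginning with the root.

G#, B#, D, F#, A#

G♯ dominant ninth flat five: dominant ninth flat five on G#.
G# — root
B# — major 3rd
D — diminished 5th
F# — minor 7th
A# — major 9th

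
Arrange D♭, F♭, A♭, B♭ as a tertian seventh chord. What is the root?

B♭

Arranged so that each adjacent pair is a third by letter name: B♭ – D♭ – F♭ – A♭.
The bottom of that stack, B♭, is the root (this is B♭ half-diminished seventh).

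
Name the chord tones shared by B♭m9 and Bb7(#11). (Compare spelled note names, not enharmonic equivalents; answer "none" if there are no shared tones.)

Bb – F – Ab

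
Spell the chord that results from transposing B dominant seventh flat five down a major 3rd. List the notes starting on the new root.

G – B – Db – F

A major 3rd down from B is G, so the new chord is G dominant seventh flat five.
G — root
B — major 3rd
Db — diminished 5th
F — minor 7th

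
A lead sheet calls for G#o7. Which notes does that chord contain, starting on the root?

G#o7: diminished seventh on G#.
G# — root
B — minor 3rd
D — diminished 5th
F — diminished 7th

G# – B – D – F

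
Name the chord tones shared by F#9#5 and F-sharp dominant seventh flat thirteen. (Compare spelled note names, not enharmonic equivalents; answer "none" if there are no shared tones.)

F#9#5: F# A# C## E G#
F-sharp dominant seventh flat thirteen: F# A# C# E D
Common to both → F#, A#, E.

F#, A#, E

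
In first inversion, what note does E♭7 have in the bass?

E♭7 in root position is E♭–G–B♭–D♭.
First inversion places the third in the bass, which is G.

G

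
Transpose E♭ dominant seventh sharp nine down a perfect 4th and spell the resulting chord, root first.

B-flat D F A-flat C-sharp

A perfect 4th down from E-flat is B-flat, so the new chord is B-flat dominant seventh sharp nine.
Root: B-flat
Major 3rd (3rd): D
Perfect 5th (5th): F
Minor 7th (7th): A-flat
Augmented 9th (9th): C-sharp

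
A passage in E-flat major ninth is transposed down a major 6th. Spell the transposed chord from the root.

Gb – Bb – Db – F – Ab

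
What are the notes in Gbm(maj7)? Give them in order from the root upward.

Gb, Bbb, Db, F

Gbm(maj7) is a minor-major seventh built on Gb.
root → Gb
3rd (minor 3rd) → Bbb
5th (perfect 5th) → Db
7th (major 7th) → F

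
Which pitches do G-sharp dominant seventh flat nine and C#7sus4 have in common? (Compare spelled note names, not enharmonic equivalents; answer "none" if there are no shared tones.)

G-sharp dominant seventh flat nine: G# B# D# F# A
C#7sus4: C# F# G# B
Common to both → G#, F#.

G#, F#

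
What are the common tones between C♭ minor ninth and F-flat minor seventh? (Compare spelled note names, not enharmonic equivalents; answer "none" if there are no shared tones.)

C-flat  E-double-flat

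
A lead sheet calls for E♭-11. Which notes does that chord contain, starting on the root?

Eb  Gb  Bb  Db  F  Ab

E♭-11: minor eleventh on Eb.
Eb — root
Gb — minor 3rd
Bb — perfect 5th
Db — minor 7th
F — major 9th
Ab — perfect 11th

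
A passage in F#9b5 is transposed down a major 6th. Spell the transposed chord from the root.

Transposed root: F# → A (major 6th down). So we spell A dominant ninth flat five:
- root: A
- major 3rd: C#
- diminished 5th: Eb
- minor 7th: G
- major 9th: B

A – C# – Eb – G – B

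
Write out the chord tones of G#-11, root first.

Root G#, quality minor eleventh:
- root: G#
- minor 3rd: B
- perfect 5th: D#
- minor 7th: F#
- major 9th: A#
- perfect 11th: C#

G#, B, D#, F#, A#, C#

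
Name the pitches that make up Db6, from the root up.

Db6 is a major sixth built on Db.
- root: Db
- major 3rd: F
- perfect 5th: Ab
- major 6th: Bb

Db, F, Ab, Bb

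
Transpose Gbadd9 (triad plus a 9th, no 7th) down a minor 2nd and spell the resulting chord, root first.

F, A, C, G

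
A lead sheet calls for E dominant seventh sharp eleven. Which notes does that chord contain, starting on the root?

E – G♯ – B – D – A♯

E dominant seventh sharp eleven is a dominant seventh sharp eleven built on E.
root → E
3rd (major 3rd) → G♯
5th (perfect 5th) → B
7th (minor 7th) → D
11th (augmented 11th) → A♯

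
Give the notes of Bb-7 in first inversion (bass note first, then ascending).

In root position, Bb-7 is B♭–D♭–F–A♭.
First inversion puts the third (D♭) in the bass.

D♭ F A♭ B♭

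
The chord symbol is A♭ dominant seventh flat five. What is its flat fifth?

E-double-flat

Root of A♭ dominant seventh flat five = A-flat. The 5th is a diminished 5th: A-flat up a diminished 5th → E-double-flat.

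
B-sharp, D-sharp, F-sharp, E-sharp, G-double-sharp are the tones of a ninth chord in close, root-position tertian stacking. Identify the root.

Stacking in thirds gives E-sharp – G-double-sharp – B-sharp – D-sharp – F-sharp, so E-sharp is the root — E-sharp dominant seventh flat nine.

E-sharp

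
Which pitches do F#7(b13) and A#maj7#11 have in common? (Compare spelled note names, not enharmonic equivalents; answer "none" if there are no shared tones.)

F#7(b13): F# A# C# E D
A#maj7#11: A# C## E# G## D##
Common to both → A#.

A#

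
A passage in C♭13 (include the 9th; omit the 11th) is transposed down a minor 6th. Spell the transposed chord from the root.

A minor 6th down from C♭ is E♭, so the new chord is E♭ dominant thirteenth.
Root: E♭
Major 3rd (3rd): G
Perfect 5th (5th): B♭
Minor 7th (7th): D♭
Major 9th (9th): F
Major 13th (13th): C

E♭, G, B♭, D♭, F, C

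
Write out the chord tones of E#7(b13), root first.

E#7(b13) is a dominant seventh flat thirteen built on E#.
Root: E#
Major 3rd (3rd): G##
Perfect 5th (5th): B#
Minor 7th (7th): D#
Minor 13th (13th): C#

E#, G##, B#, D#, C#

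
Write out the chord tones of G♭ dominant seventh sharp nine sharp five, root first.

Root G-flat, quality dominant seventh sharp nine sharp five:
- root: G-flat
- major 3rd: B-flat
- augmented 5th: D
- minor 7th: F-flat
- augmented 9th: A

G-flat – B-flat – D – F-flat – A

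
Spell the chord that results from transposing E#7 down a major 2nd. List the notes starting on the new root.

A major 2nd down from E# is D#, so the new chord is D# dominant seventh.
root → D#
3rd (major 3rd) → F##
5th (perfect 5th) → A#
7th (minor 7th) → C#

D#, F##, A#, C#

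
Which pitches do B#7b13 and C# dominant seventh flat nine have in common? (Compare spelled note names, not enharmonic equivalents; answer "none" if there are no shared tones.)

G♯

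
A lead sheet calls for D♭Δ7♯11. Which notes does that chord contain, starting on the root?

D♭Δ7♯11 is a major seventh sharp eleven built on Db.
Db — root
F — major 3rd
Ab — perfect 5th
C — major 7th
G — augmented 11th

Db, F, Ab, C, G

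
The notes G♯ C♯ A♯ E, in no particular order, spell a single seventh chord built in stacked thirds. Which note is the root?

Stacking in thirds gives A♯ – C♯ – E – G♯, so A♯ is the root — A♯ half-diminished seventh.

A♯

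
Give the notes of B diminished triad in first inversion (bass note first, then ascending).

B diminished triad = B–D–F; first inversion → third (D) lowest.

D F B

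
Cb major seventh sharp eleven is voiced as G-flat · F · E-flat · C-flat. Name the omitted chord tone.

B-flat

Cb major seventh sharp eleven = C-flat, E-flat, G-flat, B-flat, F. The voicing lacks the 7th (major 7th), B-flat.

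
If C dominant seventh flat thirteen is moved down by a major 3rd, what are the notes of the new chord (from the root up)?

C down a major 3rd → A-flat. New chord: A-flat dominant seventh flat thirteen.
A-flat — root
C — major 3rd
E-flat — perfect 5th
G-flat — minor 7th
F-flat — minor 13th

A-flat  C  E-flat  G-flat  F-flat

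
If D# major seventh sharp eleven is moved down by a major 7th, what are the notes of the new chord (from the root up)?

E, G-sharp, B, D-sharp, A-sharp

D-sharp down a major 7th → E. New chord: E major seventh sharp eleven.
E — root
G-sharp — major 3rd
B — perfect 5th
D-sharp — major 7th
A-sharp — augmented 11th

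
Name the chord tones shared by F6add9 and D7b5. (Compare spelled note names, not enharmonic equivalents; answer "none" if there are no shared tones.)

C – D

F6add9: F A C D G
D7b5: D F♯ A♭ C
Common to both → C, D.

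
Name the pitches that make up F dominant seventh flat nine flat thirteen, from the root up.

F dominant seventh flat nine flat thirteen: dominant seventh flat nine flat thirteen on F.
root → F
3rd (major 3rd) → A
5th (perfect 5th) → C
7th (minor 7th) → E♭
9th (minor 9th) → G♭
13th (minor 13th) → D♭

F  A  C  E♭  G♭  D♭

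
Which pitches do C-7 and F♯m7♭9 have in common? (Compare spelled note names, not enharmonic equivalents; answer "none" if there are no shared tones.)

G

C-7 = C, Eb, G, Bb.
F♯m7♭9 = F#, A, C#, E, G.
Shared: G.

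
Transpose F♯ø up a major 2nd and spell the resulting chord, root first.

F# up a major 2nd → G#. New chord: G# half-diminished seventh.
root → G#
3rd (minor 3rd) → B
5th (diminished 5th) → D
7th (minor 7th) → F#

G#, B, D, F#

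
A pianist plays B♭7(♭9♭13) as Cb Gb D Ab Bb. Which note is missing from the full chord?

F

The full B♭7(♭9♭13) chord is Bb, D, F, Ab, Cb, Gb.
Comparing with the voicing, the perfect 5th (5th) — F — is absent.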